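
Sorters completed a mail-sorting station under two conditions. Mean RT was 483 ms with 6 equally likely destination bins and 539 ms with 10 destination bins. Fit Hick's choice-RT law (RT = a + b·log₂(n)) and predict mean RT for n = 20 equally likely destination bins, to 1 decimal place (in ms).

Solve the two-equation system in a and b:
  b = (539 − 483) / (log₂ 10 − log₂ 6) = 56 / (3.3219 − 2.5850) = 75.987 ms/bit
  a = 483 − 75.987 × 2.5850 = 286.576 ms
Then RT(20) = 286.576 + 75.987 × log₂ 20 = 286.576 + 75.987 × 4.3219 ≈ 614.987 ms.

615.0 ms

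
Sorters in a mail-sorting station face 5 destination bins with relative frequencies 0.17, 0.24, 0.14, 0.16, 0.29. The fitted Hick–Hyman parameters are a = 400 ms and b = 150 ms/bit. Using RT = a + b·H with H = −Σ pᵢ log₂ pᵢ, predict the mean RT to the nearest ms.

740 ms

Entropy contributions −pᵢ log₂ pᵢ: 0.4346, 0.4941, 0.3971, 0.4230, 0.5179; sum H = 2.2668 bits.
RT = a + bH = 400 + 150·2.2668 = 740.01 ms.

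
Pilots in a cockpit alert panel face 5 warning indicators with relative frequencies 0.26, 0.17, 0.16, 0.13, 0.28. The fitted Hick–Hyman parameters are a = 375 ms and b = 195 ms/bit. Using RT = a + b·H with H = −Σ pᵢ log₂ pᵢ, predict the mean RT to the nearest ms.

816 ms

Entropy contributions −pᵢ log₂ pᵢ: 0.5053, 0.4346, 0.4230, 0.3826, 0.5142; sum H = 2.2598 bits.
RT = a + bH = 375 + 195·2.2598 = 815.65 ms.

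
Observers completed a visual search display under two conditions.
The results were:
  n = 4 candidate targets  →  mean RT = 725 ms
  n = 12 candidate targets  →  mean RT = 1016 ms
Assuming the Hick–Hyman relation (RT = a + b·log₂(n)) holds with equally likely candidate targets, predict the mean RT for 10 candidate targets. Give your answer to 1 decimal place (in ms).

Fit slope and intercept:
  b = (1016 − 725) / (log₂ 12 − log₂ 4) = 291 / (3.5850 − 2) = 183.601 ms/bit
  a = 725 − 183.601 × 2 = 357.799 ms
Then RT(10) = 357.799 + 183.601 × log₂ 10 = 357.799 + 183.601 × 3.3219 ≈ 967.707 ms.

967.7 ms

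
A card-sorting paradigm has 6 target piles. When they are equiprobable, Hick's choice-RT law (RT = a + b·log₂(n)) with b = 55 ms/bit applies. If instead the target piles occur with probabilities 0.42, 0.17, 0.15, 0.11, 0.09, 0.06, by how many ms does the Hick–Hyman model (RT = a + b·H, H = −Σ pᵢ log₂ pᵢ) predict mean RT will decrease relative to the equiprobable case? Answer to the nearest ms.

Equiprobable entropy H₀ = log₂ 6 = 2.5850 bits.
Skewed entropy H = −Σ pᵢ log₂ pᵢ = 2.2773 bits.
ΔRT = b·(H₀ − H) = 55 × 0.3077 = 16.92 ms.

17 ms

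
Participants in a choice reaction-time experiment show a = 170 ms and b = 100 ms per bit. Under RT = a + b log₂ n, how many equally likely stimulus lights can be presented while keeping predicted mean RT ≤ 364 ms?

3

Set 170 + 100·log₂ n ≤ 364 → log₂ n ≤ (364 − 170)/100 = 1.9400.
So n ≤ 2^1.9400 = 3.837; the largest integer n is 3.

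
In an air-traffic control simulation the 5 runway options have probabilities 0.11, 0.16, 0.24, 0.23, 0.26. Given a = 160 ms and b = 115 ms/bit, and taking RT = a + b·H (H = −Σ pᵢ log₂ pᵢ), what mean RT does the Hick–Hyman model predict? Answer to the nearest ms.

Entropy contributions −pᵢ log₂ pᵢ: 0.3503, 0.4230, 0.4941, 0.4877, 0.5053; sum H = 2.2604 bits.
RT = a + bH = 160 + 115·2.2604 = 419.95 ms.

420 ms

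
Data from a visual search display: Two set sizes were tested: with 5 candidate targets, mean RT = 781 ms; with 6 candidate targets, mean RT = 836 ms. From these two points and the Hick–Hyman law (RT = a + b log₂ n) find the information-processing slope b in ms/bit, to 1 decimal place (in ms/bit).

b = (RT₂ − RT₁)/(log₂ n₂ − log₂ n₁) = (836 − 781)/(2.5850 − 2.3219) = 209.098 ms/bit.

209.1 ms/bit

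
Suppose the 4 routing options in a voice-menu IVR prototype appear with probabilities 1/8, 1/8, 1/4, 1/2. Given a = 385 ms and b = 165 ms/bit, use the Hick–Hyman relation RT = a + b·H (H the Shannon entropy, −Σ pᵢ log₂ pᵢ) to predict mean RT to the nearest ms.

H = −Σ pᵢ log₂ pᵢ = 0.125·3 + 0.125·3 + 0.25·2 + 0.5·1 = 1.750 bits.
RT = 385 + 165 × 1.750 = 673.75 ms.

674 ms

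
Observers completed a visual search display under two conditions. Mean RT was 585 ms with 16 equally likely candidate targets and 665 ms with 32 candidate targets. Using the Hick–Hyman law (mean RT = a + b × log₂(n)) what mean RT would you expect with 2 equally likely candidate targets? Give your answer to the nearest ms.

345 ms

With log₂ n on the abscissa the relation is linear; from the two conditions:
  b = (665 − 585) / (log₂ 32 − log₂ 16) = 80 / (5 − 4) = 80 ms/bit
  a = 585 − 80 × 4 = 265 ms
Then RT(2) = 265 + 80 × log₂ 2 = 265 + 80 × 1 ≈ 345.000 ms.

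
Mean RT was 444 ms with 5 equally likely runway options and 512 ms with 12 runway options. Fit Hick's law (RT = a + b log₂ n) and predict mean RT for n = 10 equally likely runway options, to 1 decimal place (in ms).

497.8 ms

Solve the two-equation system in a and b:
  b = (512 − 444) / (log₂ 12 − log₂ 5) = 68 / (3.5850 − 2.3219) = 53.839 ms/bit
  a = 444 − 53.839 × 2.3219 = 318.991 ms
Then RT(10) = 318.991 + 53.839 × log₂ 10 = 318.991 + 53.839 × 3.3219 ≈ 497.839 ms.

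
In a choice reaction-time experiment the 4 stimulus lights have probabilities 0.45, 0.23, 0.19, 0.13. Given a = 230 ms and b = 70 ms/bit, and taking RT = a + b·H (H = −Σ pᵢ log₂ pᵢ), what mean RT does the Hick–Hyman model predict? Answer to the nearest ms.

H = 0.45·log₂(1/0.45) + 0.23·log₂(1/0.23) + 0.19·log₂(1/0.19) + 0.13·log₂(1/0.13) = 1.8439 bits.
RT = 230 + 70 × 1.8439 = 359.08 ms.

359 ms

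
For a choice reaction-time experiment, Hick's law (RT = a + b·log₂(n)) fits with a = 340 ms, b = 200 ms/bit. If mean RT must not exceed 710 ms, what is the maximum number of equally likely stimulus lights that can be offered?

Set 340 + 200·log₂ n ≤ 710 → log₂ n ≤ (710 − 340)/200 = 1.8500.
So n ≤ 2^1.8500 = 3.605; the largest integer n is 3.

3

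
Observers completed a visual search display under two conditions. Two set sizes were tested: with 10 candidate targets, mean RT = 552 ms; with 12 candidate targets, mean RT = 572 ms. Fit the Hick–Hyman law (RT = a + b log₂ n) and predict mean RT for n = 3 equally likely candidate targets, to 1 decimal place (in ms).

RT is linear in log₂ n, so two points fix the line:
  b = (572 − 552) / (log₂ 12 − log₂ 10) = 20 / (3.5850 − 3.3219) = 76.036 ms/bit
  a = 552 − 76.036 × 3.3219 = 299.415 ms
Then RT(3) = 299.415 + 76.036 × log₂ 3 = 299.415 + 76.036 × 1.5850 ≈ 419.929 ms.

419.9 ms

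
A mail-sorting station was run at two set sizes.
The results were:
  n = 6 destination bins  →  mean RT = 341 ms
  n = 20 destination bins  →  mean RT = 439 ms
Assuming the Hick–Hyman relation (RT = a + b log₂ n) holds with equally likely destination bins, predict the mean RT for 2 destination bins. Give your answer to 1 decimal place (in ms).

251.6 ms

Solve the two-equation system in a and b:
  b = (439 − 341) / (log₂ 20 − log₂ 6) = 98 / (4.3219 − 2.5850) = 56.420 ms/bit
  a = 341 − 56.420 × 2.5850 = 195.156 ms
Then RT(2) = 195.156 + 56.420 × log₂ 2 = 195.156 + 56.420 × 1 ≈ 251.576 ms.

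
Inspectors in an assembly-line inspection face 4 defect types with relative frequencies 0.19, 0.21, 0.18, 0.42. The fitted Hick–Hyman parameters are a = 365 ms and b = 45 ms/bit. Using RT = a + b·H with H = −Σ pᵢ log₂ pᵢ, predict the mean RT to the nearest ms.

H = 0.19·log₂(1/0.19) + 0.21·log₂(1/0.21) + 0.18·log₂(1/0.18) + 0.42·log₂(1/0.42) = 1.8990 bits.
RT = 365 + 45 × 1.8990 = 450.46 ms.

450 ms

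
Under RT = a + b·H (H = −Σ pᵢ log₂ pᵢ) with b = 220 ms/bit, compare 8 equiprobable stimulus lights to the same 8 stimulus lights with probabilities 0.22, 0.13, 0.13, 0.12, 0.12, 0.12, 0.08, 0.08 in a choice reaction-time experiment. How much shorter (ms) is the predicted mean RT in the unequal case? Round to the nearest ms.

Equiprobable entropy H₀ = log₂ 8 = 3.0000 bits.
Skewed entropy H = −Σ pᵢ log₂ pᵢ = 2.9301 bits.
ΔRT = b·(H₀ − H) = 220 × 0.0699 = 15.38 ms.

15 ms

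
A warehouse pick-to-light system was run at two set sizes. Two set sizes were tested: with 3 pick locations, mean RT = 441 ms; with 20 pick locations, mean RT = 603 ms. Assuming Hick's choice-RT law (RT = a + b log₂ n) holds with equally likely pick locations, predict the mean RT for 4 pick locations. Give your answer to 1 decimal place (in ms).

With log₂ n on the abscissa the relation is linear; from the two conditions:
  b = (603 − 441) / (log₂ 20 − log₂ 3) = 162 / (4.3219 − 1.5850) = 59.190 ms/bit
  a = 441 − 59.190 × 1.5850 = 347.187 ms
Then RT(4) = 347.187 + 59.190 × log₂ 4 = 347.187 + 59.190 × 2 ≈ 465.566 ms.

465.6 ms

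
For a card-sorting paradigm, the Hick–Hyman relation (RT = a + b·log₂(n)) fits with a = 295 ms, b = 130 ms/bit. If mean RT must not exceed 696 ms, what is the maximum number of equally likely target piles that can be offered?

8

Set 295 + 130·log₂ n ≤ 696 → log₂ n ≤ (696 − 295)/130 = 3.0846.
So n ≤ 2^3.0846 = 8.483; the largest integer n is 8.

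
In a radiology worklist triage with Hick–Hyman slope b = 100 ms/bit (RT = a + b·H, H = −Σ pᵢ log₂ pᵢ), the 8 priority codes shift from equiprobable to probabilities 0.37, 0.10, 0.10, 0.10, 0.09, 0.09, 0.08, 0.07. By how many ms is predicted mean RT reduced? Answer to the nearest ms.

The RT saving is b·ΔH. Equiprobable H₀ = log₂(8) = 3.0000 bits; with the given probabilities H = 2.7127 bits.
b·(H₀ − H) = 100 × (3.0000 − 2.7127) = 28.73 ms.

29 ms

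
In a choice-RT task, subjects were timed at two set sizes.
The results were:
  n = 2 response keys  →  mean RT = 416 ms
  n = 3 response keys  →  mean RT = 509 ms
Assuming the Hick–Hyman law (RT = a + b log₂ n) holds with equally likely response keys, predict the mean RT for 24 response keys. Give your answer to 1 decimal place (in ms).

986.0 ms

RT is linear in log₂ n, so two points fix the line:
  b = (509 − 416) / (log₂ 3 − log₂ 2) = 93 / (1.5850 − 1) = 158.985 ms/bit
  a = 416 − 158.985 × 1 = 257.015 ms
Then RT(24) = 257.015 + 158.985 × log₂ 24 = 257.015 + 158.985 × 4.5850 ≈ 985.954 ms.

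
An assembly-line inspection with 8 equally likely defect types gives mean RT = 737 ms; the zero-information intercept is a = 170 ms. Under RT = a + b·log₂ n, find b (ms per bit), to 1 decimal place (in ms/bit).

8 alternatives carry log₂ 8 = 3 bits; the choice cost is 737 − 170 = 567 ms, so b = 567/3 = 189.000 ms/bit.

189.0 ms/bit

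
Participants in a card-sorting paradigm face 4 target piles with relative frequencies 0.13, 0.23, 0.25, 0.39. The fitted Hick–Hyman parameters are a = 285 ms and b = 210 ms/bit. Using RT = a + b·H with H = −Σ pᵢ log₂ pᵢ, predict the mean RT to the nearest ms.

H = 0.13·log₂(1/0.13) + 0.23·log₂(1/0.23) + 0.25·log₂(1/0.25) + 0.39·log₂(1/0.39) = 1.9001 bits.
RT = 285 + 210 × 1.9001 = 684.02 ms.

684 ms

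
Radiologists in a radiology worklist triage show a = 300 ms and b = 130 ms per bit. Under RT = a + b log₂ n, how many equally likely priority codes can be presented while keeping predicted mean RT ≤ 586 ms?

Information budget: (586 − 300)/130 = 2.2000 bits, so n ≤ 2^2.2000 = 4.595 → at most 4.

4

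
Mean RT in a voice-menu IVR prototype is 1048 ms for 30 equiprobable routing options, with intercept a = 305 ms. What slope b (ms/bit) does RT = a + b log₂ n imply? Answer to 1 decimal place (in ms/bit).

log₂(30) = 4.9069 bits.
b = (RT − a)/log₂ n = (1048 − 305) / 4.9069 = 151.420 ms/bit.

151.4 ms/bit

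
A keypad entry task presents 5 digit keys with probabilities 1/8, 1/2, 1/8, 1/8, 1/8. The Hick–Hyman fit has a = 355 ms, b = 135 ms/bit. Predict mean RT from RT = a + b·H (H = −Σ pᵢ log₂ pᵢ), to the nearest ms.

Each term −pᵢ log₂ pᵢ: 0.125·3 + 0.5·1 + 0.125·3 + 0.125·3 + 0.125·3; summed, H = 2.000 bits.
Mean RT = a + bH = 355 + 135·2.000 = 625.00 ms.

625 ms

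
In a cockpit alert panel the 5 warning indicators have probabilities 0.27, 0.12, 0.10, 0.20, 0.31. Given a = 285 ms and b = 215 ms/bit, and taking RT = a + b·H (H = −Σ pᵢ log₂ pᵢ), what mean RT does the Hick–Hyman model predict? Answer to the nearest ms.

Entropy contributions −pᵢ log₂ pᵢ: 0.5100, 0.3671, 0.3322, 0.4644, 0.5238; sum H = 2.1975 bits.
RT = a + bH = 285 + 215·2.1975 = 757.45 ms.

757 ms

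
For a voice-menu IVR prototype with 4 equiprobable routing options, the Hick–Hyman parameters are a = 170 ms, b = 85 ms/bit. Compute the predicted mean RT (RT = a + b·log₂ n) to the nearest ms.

log₂(4) = 2 bits, so RT = 170 + 85 × 2 ≈ 340.000 ms.

340 ms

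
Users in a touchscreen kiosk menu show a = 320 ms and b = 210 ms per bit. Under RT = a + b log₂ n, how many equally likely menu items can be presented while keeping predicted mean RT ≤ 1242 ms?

20

Set 320 + 210·log₂ n ≤ 1242 → log₂ n ≤ (1242 − 320)/210 = 4.3905.
So n ≤ 2^4.3905 = 20.973; the largest integer n is 20.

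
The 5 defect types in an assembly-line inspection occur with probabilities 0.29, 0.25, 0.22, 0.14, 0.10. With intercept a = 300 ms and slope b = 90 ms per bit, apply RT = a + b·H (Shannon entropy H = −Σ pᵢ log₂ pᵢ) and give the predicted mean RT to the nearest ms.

Entropy contributions −pᵢ log₂ pᵢ: 0.5179, 0.5000, 0.4806, 0.3971, 0.3322; sum H = 2.2278 bits.
RT = a + bH = 300 + 90·2.2278 = 500.50 ms.

501 ms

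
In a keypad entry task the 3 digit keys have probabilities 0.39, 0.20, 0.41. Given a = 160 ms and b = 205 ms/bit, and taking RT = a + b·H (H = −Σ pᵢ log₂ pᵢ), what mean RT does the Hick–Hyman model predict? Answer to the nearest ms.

472 ms

H = 0.39·log₂(1/0.39) + 0.20·log₂(1/0.20) + 0.41·log₂(1/0.41) = 1.5216 bits.
RT = 160 + 205 × 1.5216 = 471.92 ms.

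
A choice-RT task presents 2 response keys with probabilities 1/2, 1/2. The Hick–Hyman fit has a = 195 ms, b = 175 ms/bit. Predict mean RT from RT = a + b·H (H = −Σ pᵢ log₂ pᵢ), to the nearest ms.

H = −Σ pᵢ log₂ pᵢ = 0.5·1 + 0.5·1 = 1.000 bits.
RT = 195 + 175 × 1.000 = 370.00 ms.

370 ms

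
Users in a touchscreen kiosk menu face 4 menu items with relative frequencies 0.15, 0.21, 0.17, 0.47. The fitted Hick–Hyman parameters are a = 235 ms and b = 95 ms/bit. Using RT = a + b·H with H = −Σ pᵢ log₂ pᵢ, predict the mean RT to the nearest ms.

409 ms

Entropy contributions −pᵢ log₂ pᵢ: 0.4105, 0.4728, 0.4346, 0.5120; sum H = 1.8299 bits.
RT = a + bH = 235 + 95·1.8299 = 408.84 ms.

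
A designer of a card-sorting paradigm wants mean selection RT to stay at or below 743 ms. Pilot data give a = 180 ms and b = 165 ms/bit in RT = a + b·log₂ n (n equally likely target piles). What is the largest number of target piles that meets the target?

10

Information budget: (743 − 180)/165 = 3.4121 bits, so n ≤ 2^3.4121 = 10.645 → at most 10.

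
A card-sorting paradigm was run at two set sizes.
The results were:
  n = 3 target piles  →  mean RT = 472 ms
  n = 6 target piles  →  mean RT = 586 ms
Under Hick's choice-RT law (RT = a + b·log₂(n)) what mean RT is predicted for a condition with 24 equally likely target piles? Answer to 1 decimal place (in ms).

Fit slope and intercept:
  b = (586 − 472) / (log₂ 6 − log₂ 3) = 114 / (2.5850 − 1.5850) = 114.000 ms/bit
  a = 472 − 114.000 × 1.5850 = 291.314 ms
Then RT(24) = 291.314 + 114.000 × log₂ 24 = 291.314 + 114.000 × 4.5850 ≈ 814.000 ms.

814.0 ms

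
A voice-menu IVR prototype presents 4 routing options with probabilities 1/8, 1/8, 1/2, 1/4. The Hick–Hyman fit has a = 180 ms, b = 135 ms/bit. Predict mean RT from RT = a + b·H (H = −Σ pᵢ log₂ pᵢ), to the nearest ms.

416 ms

H = −Σ pᵢ log₂ pᵢ = 0.125·3 + 0.125·3 + 0.5·1 + 0.25·2 = 1.750 bits.
RT = 180 + 135 × 1.750 = 416.25 ms.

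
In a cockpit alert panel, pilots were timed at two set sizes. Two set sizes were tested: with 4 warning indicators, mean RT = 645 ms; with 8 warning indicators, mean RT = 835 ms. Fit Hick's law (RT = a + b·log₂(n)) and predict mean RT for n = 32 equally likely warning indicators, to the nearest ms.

With log₂ n on the abscissa the relation is linear; from the two conditions:
  b = (835 − 645) / (log₂ 8 − log₂ 4) = 190 / (3 − 2) = 190 ms/bit
  a = 645 − 190 × 2 = 265 ms
Then RT(32) = 265 + 190 × log₂ 32 = 265 + 190 × 5 ≈ 1215.000 ms.

1215 ms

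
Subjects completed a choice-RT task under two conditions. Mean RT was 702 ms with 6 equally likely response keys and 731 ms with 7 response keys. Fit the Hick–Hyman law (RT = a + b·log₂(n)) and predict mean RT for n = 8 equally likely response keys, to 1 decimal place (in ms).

RT is linear in log₂ n, so two points fix the line:
  b = (731 − 702) / (log₂ 7 − log₂ 6) = 29 / (2.8074 − 2.5850) = 130.400 ms/bit
  a = 702 − 130.400 × 2.5850 = 364.921 ms
Then RT(8) = 364.921 + 130.400 × log₂ 8 = 364.921 + 130.400 × 3 ≈ 756.121 ms.

756.1 ms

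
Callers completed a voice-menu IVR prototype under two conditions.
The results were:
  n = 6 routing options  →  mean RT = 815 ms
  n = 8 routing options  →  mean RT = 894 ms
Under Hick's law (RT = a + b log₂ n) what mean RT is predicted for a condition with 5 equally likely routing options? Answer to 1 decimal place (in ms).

Fit slope and intercept:
  b = (894 − 815) / (log₂ 8 − log₂ 6) = 79 / (3 − 2.5850) = 190.344 ms/bit
  a = 815 − 190.344 × 2.5850 = 322.967 ms
Then RT(5) = 322.967 + 190.344 × log₂ 5 = 322.967 + 190.344 × 2.3219 ≈ 764.933 ms.

764.9 ms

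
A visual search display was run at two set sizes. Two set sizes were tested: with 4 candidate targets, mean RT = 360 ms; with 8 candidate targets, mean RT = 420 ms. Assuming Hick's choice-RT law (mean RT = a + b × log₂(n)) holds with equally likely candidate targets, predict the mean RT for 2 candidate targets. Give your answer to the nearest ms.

With log₂ n on the abscissa the relation is linear; from the two conditions:
  b = (420 − 360) / (log₂ 8 − log₂ 4) = 60 / (3 − 2) = 60 ms/bit
  a = 360 − 60 × 2 = 240 ms
Then RT(2) = 240 + 60 × log₂ 2 = 240 + 60 × 1 ≈ 300.000 ms.

300 ms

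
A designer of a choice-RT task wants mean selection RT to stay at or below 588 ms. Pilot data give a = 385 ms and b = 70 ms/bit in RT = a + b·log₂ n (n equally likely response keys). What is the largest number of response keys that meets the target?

70·log₂ n ≤ 588 − 385 = 203, giving log₂ n ≤ 2.9000 and n ≤ 7.464. The largest whole number is 7.

7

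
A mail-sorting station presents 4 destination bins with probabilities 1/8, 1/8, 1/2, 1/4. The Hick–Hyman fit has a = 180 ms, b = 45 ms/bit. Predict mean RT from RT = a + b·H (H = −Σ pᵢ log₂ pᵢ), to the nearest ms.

H = −Σ pᵢ log₂ pᵢ = 0.125·3 + 0.125·3 + 0.5·1 + 0.25·2 = 1.750 bits.
RT = 180 + 45 × 1.750 = 258.75 ms.

259 ms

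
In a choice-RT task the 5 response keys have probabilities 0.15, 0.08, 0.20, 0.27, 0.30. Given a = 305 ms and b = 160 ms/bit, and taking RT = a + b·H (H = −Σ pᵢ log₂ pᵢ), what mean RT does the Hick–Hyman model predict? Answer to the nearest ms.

Entropy contributions −pᵢ log₂ pᵢ: 0.4105, 0.2915, 0.4644, 0.5100, 0.5211; sum H = 2.1976 bits.
RT = a + bH = 305 + 160·2.1976 = 656.61 ms.

657 ms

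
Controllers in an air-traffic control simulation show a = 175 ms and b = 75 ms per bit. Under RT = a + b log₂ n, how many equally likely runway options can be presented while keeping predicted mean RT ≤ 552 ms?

32

Set 175 + 75·log₂ n ≤ 552 → log₂ n ≤ (552 − 175)/75 = 5.0267.
So n ≤ 2^5.0267 = 32.597; the largest integer n is 32.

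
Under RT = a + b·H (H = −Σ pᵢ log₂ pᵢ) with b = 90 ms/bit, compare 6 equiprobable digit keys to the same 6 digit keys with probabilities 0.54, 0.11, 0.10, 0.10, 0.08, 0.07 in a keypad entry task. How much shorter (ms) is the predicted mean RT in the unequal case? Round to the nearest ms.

The RT saving is b·ΔH. Equiprobable H₀ = log₂(6) = 2.5850 bits; with the given probabilities H = 2.0548 bits.
b·(H₀ − H) = 90 × (2.5850 − 2.0548) = 47.72 ms.

48 ms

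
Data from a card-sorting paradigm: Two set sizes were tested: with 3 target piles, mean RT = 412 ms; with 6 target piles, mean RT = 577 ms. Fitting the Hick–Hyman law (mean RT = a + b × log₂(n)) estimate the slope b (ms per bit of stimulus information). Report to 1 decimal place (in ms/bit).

The slope on a log₂ axis is (577 − 412) / (2.5850 − 1.5850) = 165.000 ms/bit.

165.0 ms/bit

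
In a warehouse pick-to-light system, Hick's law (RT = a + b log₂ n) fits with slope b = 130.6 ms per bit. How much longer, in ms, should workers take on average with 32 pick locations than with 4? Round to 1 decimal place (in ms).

The intercept a cancels: ΔRT = b·(log₂ n₂ − log₂ n₁) = b·log₂(n₂/n₁).
log₂(32) − log₂(4) = log₂(32/4) = log₂(8) = 3.
ΔRT = 130.6 × 3.0000 = 391.800 ms.

391.8 ms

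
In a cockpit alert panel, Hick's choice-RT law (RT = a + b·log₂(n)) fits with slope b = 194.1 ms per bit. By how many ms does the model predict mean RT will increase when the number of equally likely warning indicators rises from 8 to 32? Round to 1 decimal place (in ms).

388.2 ms

ΔRT = (a + b log₂ n₂) − (a + b log₂ n₁) = b·(log₂ n₂ − log₂ n₁).
log₂(32) − log₂(8) = log₂(32/8) = log₂(4) = 2.
ΔRT = 194.1 × 2.0000 = 388.200 ms.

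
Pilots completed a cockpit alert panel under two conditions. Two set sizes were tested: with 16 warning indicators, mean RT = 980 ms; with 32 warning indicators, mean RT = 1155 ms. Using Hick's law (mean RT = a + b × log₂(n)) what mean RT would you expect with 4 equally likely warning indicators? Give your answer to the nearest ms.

630 ms

RT is linear in log₂ n, so two points fix the line:
  b = (1155 − 980) / (log₂ 32 − log₂ 16) = 175 / (5 − 4) = 175 ms/bit
  a = 980 − 175 × 4 = 280 ms
Then RT(4) = 280 + 175 × log₂ 4 = 280 + 175 × 2 ≈ 630.000 ms.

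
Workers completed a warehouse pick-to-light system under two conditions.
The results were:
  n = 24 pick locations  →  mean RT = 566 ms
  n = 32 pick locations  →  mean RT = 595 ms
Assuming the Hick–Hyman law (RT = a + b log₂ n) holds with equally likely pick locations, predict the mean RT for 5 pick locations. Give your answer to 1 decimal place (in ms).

RT is linear in log₂ n, so two points fix the line:
  b = (595 − 566) / (log₂ 32 − log₂ 24) = 29 / (5 − 4.5850) = 69.873 ms/bit
  a = 566 − 69.873 × 4.5850 = 245.634 ms
Then RT(5) = 245.634 + 69.873 × log₂ 5 = 245.634 + 69.873 × 2.3219 ≈ 407.875 ms.

407.9 ms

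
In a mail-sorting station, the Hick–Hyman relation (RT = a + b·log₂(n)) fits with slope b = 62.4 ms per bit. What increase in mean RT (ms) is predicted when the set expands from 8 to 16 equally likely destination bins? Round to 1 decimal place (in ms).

Only the slope matters, since a is common to both: ΔRT = b·log₂(n₂/n₁).
log₂(16) − log₂(8) = log₂(16/8) = log₂(2) = 1.
ΔRT = 62.4 × 1.0000 = 62.400 ms.

62.4 ms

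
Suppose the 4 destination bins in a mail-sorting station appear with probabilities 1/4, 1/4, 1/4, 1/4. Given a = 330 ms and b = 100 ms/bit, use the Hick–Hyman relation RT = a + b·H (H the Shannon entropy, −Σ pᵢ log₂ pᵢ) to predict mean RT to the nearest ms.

H = −Σ pᵢ log₂ pᵢ = 0.25·2 + 0.25·2 + 0.25·2 + 0.25·2 = 2.000 bits.
RT = 330 + 100 × 2.000 = 530.00 ms.

530 ms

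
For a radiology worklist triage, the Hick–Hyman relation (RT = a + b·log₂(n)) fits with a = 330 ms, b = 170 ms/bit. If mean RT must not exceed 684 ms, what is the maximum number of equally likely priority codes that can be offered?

Set 330 + 170·log₂ n ≤ 684 → log₂ n ≤ (684 − 330)/170 = 2.0824.
So n ≤ 2^2.0824 = 4.235; the largest integer n is 4.

4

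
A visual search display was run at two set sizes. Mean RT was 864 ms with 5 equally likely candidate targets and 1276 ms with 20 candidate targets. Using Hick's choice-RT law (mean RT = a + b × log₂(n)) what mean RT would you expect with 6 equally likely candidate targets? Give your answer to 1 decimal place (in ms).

918.2 ms

Fit slope and intercept:
  b = (1276 − 864) / (log₂ 20 − log₂ 5) = 412 / (4.3219 − 2.3219) = 206.000 ms/bit
  a = 864 − 206.000 × 2.3219 = 385.683 ms
Then RT(6) = 385.683 + 206.000 × log₂ 6 = 385.683 + 206.000 × 2.5850 ≈ 918.185 ms.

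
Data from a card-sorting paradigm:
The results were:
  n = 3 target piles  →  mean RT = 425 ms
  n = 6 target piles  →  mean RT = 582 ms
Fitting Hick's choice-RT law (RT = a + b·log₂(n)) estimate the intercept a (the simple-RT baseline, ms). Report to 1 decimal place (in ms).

176.2 ms

Slope: b = (582 − 425) / (log₂ 6 − log₂ 3) = 157/1.0000 = 157.000 ms/bit.
Intercept: a = 425 − 157.000·log₂(3) = 176.161 ms.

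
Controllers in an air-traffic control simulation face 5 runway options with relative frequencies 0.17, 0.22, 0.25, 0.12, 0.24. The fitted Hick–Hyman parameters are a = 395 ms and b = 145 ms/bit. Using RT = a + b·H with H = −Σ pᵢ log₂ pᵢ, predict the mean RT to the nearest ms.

H = 0.17·log₂(1/0.17) + 0.22·log₂(1/0.22) + 0.25·log₂(1/0.25) + 0.12·log₂(1/0.12) + 0.24·log₂(1/0.24) = 2.2764 bits.
RT = 395 + 145 × 2.2764 = 725.07 ms.

725 ms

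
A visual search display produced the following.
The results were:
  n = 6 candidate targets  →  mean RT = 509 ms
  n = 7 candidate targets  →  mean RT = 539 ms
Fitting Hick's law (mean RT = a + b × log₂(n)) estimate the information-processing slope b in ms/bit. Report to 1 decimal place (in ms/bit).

134.9 ms/bit

The slope on a log₂ axis is (539 − 509) / (2.8074 − 2.5850) = 134.897 ms/bit.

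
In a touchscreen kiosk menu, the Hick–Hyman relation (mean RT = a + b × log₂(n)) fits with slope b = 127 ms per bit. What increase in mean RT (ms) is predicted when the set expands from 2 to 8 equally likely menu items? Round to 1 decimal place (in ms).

254.0 ms

Only the slope matters, since a is common to both: ΔRT = b·log₂(n₂/n₁).
log₂(8) − log₂(2) = log₂(8/2) = log₂(4) = 2.
ΔRT = 127 × 2.0000 = 254.000 ms.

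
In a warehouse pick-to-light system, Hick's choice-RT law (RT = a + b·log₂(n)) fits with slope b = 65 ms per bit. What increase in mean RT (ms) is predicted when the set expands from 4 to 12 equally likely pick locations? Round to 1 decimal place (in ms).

103.0 ms

The intercept a cancels: ΔRT = b·(log₂ n₂ − log₂ n₁) = b·log₂(n₂/n₁).
log₂(12) − log₂(4) = 3.5850 − 2 = 1.5850.
ΔRT = 65 × 1.5850 = 103.023 ms.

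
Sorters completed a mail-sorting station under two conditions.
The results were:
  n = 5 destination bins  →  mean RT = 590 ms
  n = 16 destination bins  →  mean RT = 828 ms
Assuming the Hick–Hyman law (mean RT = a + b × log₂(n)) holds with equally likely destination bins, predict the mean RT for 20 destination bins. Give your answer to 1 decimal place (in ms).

873.7 ms

Fit slope and intercept:
  b = (828 − 590) / (log₂ 16 − log₂ 5) = 238 / (4 − 2.3219) = 141.829 ms/bit
  a = 590 − 141.829 × 2.3219 = 260.682 ms
Then RT(20) = 260.682 + 141.829 × log₂ 20 = 260.682 + 141.829 × 4.3219 ≈ 873.659 ms.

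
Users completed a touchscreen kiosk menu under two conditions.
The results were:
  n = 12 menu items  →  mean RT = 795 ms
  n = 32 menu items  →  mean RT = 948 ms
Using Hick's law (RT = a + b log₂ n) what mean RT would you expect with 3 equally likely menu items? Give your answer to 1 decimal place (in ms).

578.8 ms

RT is linear in log₂ n, so two points fix the line:
  b = (948 − 795) / (log₂ 32 − log₂ 12) = 153 / (5 − 3.5850) = 108.124 ms/bit
  a = 795 − 108.124 × 3.5850 = 407.378 ms
Then RT(3) = 407.378 + 108.124 × log₂ 3 = 407.378 + 108.124 × 1.5850 ≈ 578.751 ms.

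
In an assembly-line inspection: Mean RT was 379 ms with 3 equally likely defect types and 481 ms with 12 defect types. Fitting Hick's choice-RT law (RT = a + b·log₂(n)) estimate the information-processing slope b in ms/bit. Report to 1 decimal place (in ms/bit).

51.0 ms/bit

Slope: b = (481 − 379) / (log₂ 12 − log₂ 3) = 102/2.0000 = 51.000 ms/bit.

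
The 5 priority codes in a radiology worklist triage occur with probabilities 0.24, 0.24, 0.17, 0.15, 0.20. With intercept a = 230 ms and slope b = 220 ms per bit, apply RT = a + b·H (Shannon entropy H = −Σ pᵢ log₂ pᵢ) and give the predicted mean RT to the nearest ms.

Entropy contributions −pᵢ log₂ pᵢ: 0.4941, 0.4941, 0.4346, 0.4105, 0.4644; sum H = 2.2978 bits.
RT = a + bH = 230 + 220·2.2978 = 735.51 ms.

736 ms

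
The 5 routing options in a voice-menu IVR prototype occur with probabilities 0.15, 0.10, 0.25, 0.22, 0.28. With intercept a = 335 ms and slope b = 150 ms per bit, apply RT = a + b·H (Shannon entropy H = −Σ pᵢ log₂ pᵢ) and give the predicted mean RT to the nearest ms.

Entropy contributions −pᵢ log₂ pᵢ: 0.4105, 0.3322, 0.5000, 0.4806, 0.5142; sum H = 2.2375 bits.
RT = a + bH = 335 + 150·2.2375 = 670.63 ms.

671 ms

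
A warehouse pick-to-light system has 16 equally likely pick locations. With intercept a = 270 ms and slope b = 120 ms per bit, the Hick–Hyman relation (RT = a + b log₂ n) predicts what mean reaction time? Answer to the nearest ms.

750 ms

log₂(16) = 4 bits, so RT = 270 + 120 × 4 ≈ 750.000 ms.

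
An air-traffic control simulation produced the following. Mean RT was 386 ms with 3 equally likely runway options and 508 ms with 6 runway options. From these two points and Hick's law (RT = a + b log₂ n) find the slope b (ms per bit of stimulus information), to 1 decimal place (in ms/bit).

122.0 ms/bit

The slope on a log₂ axis is (508 − 386) / (2.5850 − 1.5850) = 122.000 ms/bit.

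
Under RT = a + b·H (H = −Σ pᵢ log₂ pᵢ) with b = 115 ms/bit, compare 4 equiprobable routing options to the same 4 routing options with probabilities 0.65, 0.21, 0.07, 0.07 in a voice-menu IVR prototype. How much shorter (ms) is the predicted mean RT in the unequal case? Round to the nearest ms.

The RT saving is b·ΔH. Equiprobable H₀ = log₂(4) = 2.0000 bits; with the given probabilities H = 1.4139 bits.
b·(H₀ − H) = 115 × (2.0000 − 1.4139) = 67.40 ms.

67 ms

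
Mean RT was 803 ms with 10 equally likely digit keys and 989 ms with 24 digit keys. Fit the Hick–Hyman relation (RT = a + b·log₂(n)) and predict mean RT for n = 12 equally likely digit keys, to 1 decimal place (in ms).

Solve the two-equation system in a and b:
  b = (989 − 803) / (log₂ 24 − log₂ 10) = 186 / (4.5850 − 3.3219) = 147.264 ms/bit
  a = 803 − 147.264 × 3.3219 = 313.798 ms
Then RT(12) = 313.798 + 147.264 × log₂ 12 = 313.798 + 147.264 × 3.5850 ≈ 841.736 ms.

841.7 ms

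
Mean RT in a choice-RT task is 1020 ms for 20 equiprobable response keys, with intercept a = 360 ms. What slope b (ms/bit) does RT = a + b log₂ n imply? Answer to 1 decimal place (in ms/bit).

log₂(20) = 4.3219 bits.
b = (RT − a)/log₂ n = (1020 − 360) / 4.3219 = 152.710 ms/bit.

152.7 ms/bit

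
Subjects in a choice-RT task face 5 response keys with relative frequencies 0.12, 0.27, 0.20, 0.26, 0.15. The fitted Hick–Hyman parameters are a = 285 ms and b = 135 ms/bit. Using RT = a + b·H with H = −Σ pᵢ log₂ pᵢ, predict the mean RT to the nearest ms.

590 ms

Entropy contributions −pᵢ log₂ pᵢ: 0.3671, 0.5100, 0.4644, 0.5053, 0.4105; sum H = 2.2573 bits.
RT = a + bH = 285 + 135·2.2573 = 589.74 ms.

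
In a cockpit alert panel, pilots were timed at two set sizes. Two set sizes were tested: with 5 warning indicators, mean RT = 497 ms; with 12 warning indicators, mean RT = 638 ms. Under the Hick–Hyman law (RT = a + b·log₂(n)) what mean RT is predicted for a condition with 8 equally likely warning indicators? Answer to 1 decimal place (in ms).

572.7 ms

Fit slope and intercept:
  b = (638 − 497) / (log₂ 12 − log₂ 5) = 141 / (3.5850 − 2.3219) = 111.636 ms/bit
  a = 497 − 111.636 × 2.3219 = 237.789 ms
Then RT(8) = 237.789 + 111.636 × log₂ 8 = 237.789 + 111.636 × 3 ≈ 572.697 ms.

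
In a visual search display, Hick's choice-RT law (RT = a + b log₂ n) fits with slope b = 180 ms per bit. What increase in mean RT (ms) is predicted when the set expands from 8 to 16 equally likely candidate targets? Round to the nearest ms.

180 ms

The intercept a cancels: ΔRT = b·(log₂ n₂ − log₂ n₁) = b·log₂(n₂/n₁).
log₂(16) − log₂(8) = log₂(16/8) = log₂(2) = 1.
ΔRT = 180 × 1.0000 = 180.000 ms.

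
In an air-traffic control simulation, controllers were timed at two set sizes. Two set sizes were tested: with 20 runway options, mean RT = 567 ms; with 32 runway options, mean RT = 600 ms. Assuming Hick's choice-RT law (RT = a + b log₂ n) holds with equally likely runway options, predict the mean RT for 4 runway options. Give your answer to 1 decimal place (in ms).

454.0 ms

With log₂ n on the abscissa the relation is linear; from the two conditions:
  b = (600 − 567) / (log₂ 32 − log₂ 20) = 33 / (5 − 4.3219) = 48.667 ms/bit
  a = 567 − 48.667 × 4.3219 = 356.663 ms
Then RT(4) = 356.663 + 48.667 × log₂ 4 = 356.663 + 48.667 × 2 ≈ 453.998 ms.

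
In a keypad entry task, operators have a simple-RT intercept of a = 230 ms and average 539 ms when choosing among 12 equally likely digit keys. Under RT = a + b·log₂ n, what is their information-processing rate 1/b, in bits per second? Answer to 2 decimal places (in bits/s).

Choice component = 539 − 230 = 309 ms over log₂(12) = 3.5850 bits.
b = 309 / 3.5850 = 86.193 ms/bit, so 1/b = 11.602 bits/s.

11.60 bits/s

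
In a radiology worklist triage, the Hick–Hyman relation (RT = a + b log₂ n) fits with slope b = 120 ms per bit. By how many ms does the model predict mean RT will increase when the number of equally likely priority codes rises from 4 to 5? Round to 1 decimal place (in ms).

Only the slope matters, since a is common to both: ΔRT = b·log₂(n₂/n₁).
log₂(5) − log₂(4) = 2.3219 − 2 = 0.3219.
ΔRT = 120 × 0.3219 = 38.631 ms.

38.6 ms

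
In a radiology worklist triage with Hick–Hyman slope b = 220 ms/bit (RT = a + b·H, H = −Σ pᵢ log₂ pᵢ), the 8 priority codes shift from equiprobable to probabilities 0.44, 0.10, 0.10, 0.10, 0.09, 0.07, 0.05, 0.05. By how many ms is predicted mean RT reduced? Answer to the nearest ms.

Equiprobable entropy H₀ = log₂ 8 = 3.0000 bits.
Skewed entropy H = −Σ pᵢ log₂ pᵢ = 2.5311 bits.
ΔRT = b·(H₀ − H) = 220 × 0.4689 = 103.15 ms.

103 ms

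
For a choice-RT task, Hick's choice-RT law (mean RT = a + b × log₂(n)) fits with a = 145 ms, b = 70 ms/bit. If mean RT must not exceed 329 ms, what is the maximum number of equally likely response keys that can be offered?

Information budget: (329 − 145)/70 = 2.6286 bits, so n ≤ 2^2.6286 = 6.184 → at most 6.

6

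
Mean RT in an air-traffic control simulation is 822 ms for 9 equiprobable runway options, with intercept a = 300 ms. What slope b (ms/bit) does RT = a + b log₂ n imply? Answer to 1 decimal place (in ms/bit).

164.7 ms/bit

b = (822 − 300) / log₂(9) = 522 / 3.1699 = 164.673 ms/bit.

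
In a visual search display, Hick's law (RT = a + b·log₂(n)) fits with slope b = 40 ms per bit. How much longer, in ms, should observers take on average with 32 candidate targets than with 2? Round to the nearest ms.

Only the slope matters, since a is common to both: ΔRT = b·log₂(n₂/n₁).
log₂(32) − log₂(2) = log₂(32/2) = log₂(16) = 4.
ΔRT = 40 × 4.0000 = 160.000 ms.

160 ms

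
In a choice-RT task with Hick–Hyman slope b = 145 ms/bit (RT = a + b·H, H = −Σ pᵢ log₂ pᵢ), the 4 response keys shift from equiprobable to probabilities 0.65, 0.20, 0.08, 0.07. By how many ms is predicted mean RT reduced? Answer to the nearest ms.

83 ms

The RT saving is b·ΔH. Equiprobable H₀ = log₂(4) = 2.0000 bits; with the given probabilities H = 1.4284 bits.
b·(H₀ − H) = 145 × (2.0000 − 1.4284) = 82.88 ms.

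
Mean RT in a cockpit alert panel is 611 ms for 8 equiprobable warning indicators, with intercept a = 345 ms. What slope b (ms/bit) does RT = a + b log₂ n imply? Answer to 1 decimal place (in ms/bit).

88.7 ms/bit

log₂(8) = 3 bits.
b = (RT − a)/log₂ n = (611 − 345) / 3 = 88.667 ms/bit.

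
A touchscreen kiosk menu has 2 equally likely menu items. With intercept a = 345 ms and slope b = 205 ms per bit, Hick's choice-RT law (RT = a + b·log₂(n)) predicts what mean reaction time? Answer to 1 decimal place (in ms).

log₂(2) = 1 bits, so RT = 345 + 205 × 1 ≈ 550.000 ms.

550.0 ms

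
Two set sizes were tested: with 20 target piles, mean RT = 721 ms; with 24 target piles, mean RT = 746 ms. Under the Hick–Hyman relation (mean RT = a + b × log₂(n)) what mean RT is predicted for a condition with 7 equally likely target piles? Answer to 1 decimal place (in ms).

577.0 ms

With log₂ n on the abscissa the relation is linear; from the two conditions:
  b = (746 − 721) / (log₂ 24 − log₂ 20) = 25 / (4.5850 − 4.3219) = 95.045 ms/bit
  a = 721 − 95.045 × 4.3219 = 310.224 ms
Then RT(7) = 310.224 + 95.045 × log₂ 7 = 310.224 + 95.045 × 2.8074 ≈ 577.048 ms.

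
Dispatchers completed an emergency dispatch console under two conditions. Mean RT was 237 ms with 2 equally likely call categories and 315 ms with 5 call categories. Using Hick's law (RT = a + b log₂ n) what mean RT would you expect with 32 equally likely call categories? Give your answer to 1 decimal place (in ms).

473.0 ms

With log₂ n on the abscissa the relation is linear; from the two conditions:
  b = (315 − 237) / (log₂ 5 − log₂ 2) = 78 / (2.3219 − 1) = 59.005 ms/bit
  a = 237 − 59.005 × 1 = 177.995 ms
Then RT(32) = 177.995 + 59.005 × log₂ 32 = 177.995 + 59.005 × 5 ≈ 473.019 ms.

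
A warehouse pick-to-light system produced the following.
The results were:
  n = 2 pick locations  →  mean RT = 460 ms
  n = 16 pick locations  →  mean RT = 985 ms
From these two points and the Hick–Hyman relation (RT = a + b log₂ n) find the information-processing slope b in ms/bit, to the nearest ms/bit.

Slope: b = (985 − 460) / (log₂ 16 − log₂ 2) = 525/3.0000 = 175 ms/bit.

175 ms/bit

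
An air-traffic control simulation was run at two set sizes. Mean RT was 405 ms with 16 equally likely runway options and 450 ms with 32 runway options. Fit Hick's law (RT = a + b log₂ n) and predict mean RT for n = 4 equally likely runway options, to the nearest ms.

315 ms

RT is linear in log₂ n, so two points fix the line:
  b = (450 − 405) / (log₂ 32 − log₂ 16) = 45 / (5 − 4) = 45 ms/bit
  a = 405 − 45 × 4 = 225 ms
Then RT(4) = 225 + 45 × log₂ 4 = 225 + 45 × 2 ≈ 315.000 ms.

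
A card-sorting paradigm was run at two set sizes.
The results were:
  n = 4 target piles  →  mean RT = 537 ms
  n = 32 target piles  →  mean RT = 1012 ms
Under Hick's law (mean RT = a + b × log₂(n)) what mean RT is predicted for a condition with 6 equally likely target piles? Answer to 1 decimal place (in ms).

629.6 ms

With log₂ n on the abscissa the relation is linear; from the two conditions:
  b = (1012 − 537) / (log₂ 32 − log₂ 4) = 475 / (5 − 2) = 158.333 ms/bit
  a = 537 − 158.333 × 2 = 220.333 ms
Then RT(6) = 220.333 + 158.333 × log₂ 6 = 220.333 + 158.333 × 2.5850 ≈ 629.619 ms.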